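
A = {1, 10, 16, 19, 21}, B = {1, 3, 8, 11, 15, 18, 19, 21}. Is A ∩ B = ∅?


Disjoint means A ∩ B = ∅.
A ∩ B = {1, 19, 21}
A ∩ B ≠ ∅, so A and B are NOT disjoint.

No, A and B are not disjoint (A ∩ B = {1, 19, 21})


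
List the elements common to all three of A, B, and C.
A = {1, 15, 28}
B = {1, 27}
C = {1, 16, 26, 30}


A ∩ B = {1}
(A ∩ B) ∩ C = {1}

A ∩ B ∩ C = {1}


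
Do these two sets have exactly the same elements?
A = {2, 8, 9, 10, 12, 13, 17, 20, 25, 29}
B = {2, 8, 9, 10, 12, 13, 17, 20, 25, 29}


Two sets are equal iff they have exactly the same elements.
A = {2, 8, 9, 10, 12, 13, 17, 20, 25, 29}
B = {2, 8, 9, 10, 12, 13, 17, 20, 25, 29}
Same elements → A = B

Yes, A = B


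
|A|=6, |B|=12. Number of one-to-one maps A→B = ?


An injection sends each of |A| = 6 inputs to a distinct output in B.
# injections = |B|·(|B|-1)·…·(|B|-|A|+1) = 12! / (12 - 6)!
= 12 × 11 × 10 × 9 × 8 × 7
= 665280

Number of injections = 665280


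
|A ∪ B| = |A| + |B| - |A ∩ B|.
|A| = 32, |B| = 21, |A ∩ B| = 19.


|A ∪ B| = |A| + |B| - |A ∩ B|
= 32 + 21 - 19
= 34

|A ∪ B| = 34


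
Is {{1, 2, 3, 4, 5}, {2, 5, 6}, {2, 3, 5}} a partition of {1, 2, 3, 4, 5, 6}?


A partition requires: (1) non-empty parts, (2) pairwise disjoint, (3) union = U
Parts: {1, 2, 3, 4, 5}, {2, 5, 6}, {2, 3, 5}
Union of parts: {1, 2, 3, 4, 5, 6}
U = {1, 2, 3, 4, 5, 6}
All non-empty? True
Pairwise disjoint? False
Covers U? True

No, not a valid partition


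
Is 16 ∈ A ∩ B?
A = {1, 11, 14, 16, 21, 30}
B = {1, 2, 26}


A = {1, 11, 14, 16, 21, 30}, B = {1, 2, 26}
A ∩ B = elements in both A and B
A ∩ B = {1}
Checking if 16 ∈ A ∩ B
16 is not in A ∩ B → False

16 ∉ A ∩ B


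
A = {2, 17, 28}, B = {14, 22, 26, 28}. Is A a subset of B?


A ⊆ B means every element of A is in B.
Elements in A not in B: {2, 17}
So A ⊄ B.

No, A ⊄ B


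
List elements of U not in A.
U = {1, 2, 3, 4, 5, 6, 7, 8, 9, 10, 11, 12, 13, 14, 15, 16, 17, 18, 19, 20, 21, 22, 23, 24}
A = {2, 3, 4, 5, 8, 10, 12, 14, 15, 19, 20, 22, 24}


Aᶜ = U \ A = elements in U but not in A
U = {1, 2, 3, 4, 5, 6, 7, 8, 9, 10, 11, 12, 13, 14, 15, 16, 17, 18, 19, 20, 21, 22, 23, 24}
A = {2, 3, 4, 5, 8, 10, 12, 14, 15, 19, 20, 22, 24}
Aᶜ = {1, 6, 7, 9, 11, 13, 16, 17, 18, 21, 23}

Aᶜ = {1, 6, 7, 9, 11, 13, 16, 17, 18, 21, 23}


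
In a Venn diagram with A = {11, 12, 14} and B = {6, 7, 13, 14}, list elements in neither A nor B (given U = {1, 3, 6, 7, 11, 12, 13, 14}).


A = {11, 12, 14}
B = {6, 7, 13, 14}
Region: in neither A nor B (given U = {1, 3, 6, 7, 11, 12, 13, 14})
Elements: {1, 3}

Elements in neither A nor B (given U = {1, 3, 6, 7, 11, 12, 13, 14}): {1, 3}


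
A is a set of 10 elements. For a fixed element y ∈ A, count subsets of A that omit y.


Subsets of A avoiding y are subsets of A \ {y}, which has 9 elements.
Count = 2^(n-1) = 2^9
= 512

Number of subsets avoiding y = 512


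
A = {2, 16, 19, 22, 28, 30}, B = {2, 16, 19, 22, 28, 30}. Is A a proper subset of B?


A ⊂ B requires: A ⊆ B AND A ≠ B.
A ⊆ B? Yes
A = B? Yes
A = B, so A is not a PROPER subset.

No, A is not a proper subset of B


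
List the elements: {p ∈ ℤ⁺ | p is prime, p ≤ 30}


Checking each candidate:
Condition: primes ≤ 30
Result = {2, 3, 5, 7, 11, 13, 17, 19, 23, 29}

{2, 3, 5, 7, 11, 13, 17, 19, 23, 29}


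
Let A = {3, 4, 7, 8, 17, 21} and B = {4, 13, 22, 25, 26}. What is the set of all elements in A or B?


A ∪ B = all elements in A or B (or both)
A = {3, 4, 7, 8, 17, 21}
B = {4, 13, 22, 25, 26}
A ∪ B = {3, 4, 7, 8, 13, 17, 21, 22, 25, 26}

A ∪ B = {3, 4, 7, 8, 13, 17, 21, 22, 25, 26}


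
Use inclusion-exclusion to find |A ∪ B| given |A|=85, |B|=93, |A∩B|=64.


|A ∪ B| = |A| + |B| - |A ∩ B|
= 85 + 93 - 64
= 114

|A ∪ B| = 114


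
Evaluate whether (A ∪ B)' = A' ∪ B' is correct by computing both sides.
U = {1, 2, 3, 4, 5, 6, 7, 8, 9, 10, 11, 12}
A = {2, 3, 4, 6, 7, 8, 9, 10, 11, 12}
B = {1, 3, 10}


LHS: A ∪ B = {1, 2, 3, 4, 6, 7, 8, 9, 10, 11, 12}
(A ∪ B)' = U \ (A ∪ B) = {5}
A' = {1, 5}, B' = {2, 4, 5, 6, 7, 8, 9, 11, 12}
Claimed RHS: A' ∪ B' = {1, 2, 4, 5, 6, 7, 8, 9, 11, 12}
Identity is INVALID: LHS = {5} but the RHS claimed here equals {1, 2, 4, 5, 6, 7, 8, 9, 11, 12}. The correct form is (A ∪ B)' = A' ∩ B'.

Identity is invalid: (A ∪ B)' = {5} but A' ∪ B' = {1, 2, 4, 5, 6, 7, 8, 9, 11, 12}. The correct De Morgan law is (A ∪ B)' = A' ∩ B'.


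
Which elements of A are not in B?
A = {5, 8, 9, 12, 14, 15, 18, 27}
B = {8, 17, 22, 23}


A \ B = elements in A but not in B
A = {5, 8, 9, 12, 14, 15, 18, 27}
B = {8, 17, 22, 23}
Remove from A any elements in B
A \ B = {5, 9, 12, 14, 15, 18, 27}

A \ B = {5, 9, 12, 14, 15, 18, 27}


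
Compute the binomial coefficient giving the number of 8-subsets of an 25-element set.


C(n,k) = n! / (k!(n-k)!)
C(25,8) = 25! / (8!17!)
= 1081575

C(25,8) = 1081575


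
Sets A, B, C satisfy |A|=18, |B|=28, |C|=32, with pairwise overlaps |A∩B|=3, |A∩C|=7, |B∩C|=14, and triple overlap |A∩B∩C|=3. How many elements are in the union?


|A∪B∪C| = |A|+|B|+|C| - |A∩B|-|A∩C|-|B∩C| + |A∩B∩C|
= 18+28+32 - 3-7-14 + 3
= 78 - 24 + 3
= 57

|A ∪ B ∪ C| = 57


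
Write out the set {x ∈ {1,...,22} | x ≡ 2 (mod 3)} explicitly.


Checking each candidate:
Condition: x in {1,...,22} with x ≡ 2 (mod 3)
Result = {2, 5, 8, 11, 14, 17, 20}

{2, 5, 8, 11, 14, 17, 20}


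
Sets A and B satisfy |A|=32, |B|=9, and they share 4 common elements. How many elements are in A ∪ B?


|A ∪ B| = |A| + |B| - |A ∩ B|
= 32 + 9 - 4
= 37

|A ∪ B| = 37


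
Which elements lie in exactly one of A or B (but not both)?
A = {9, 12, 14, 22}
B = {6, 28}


A △ B = (A \ B) ∪ (B \ A) = elements in exactly one of A or B
A \ B = {9, 12, 14, 22}
B \ A = {6, 28}
A △ B = {6, 9, 12, 14, 22, 28}

A △ B = {6, 9, 12, 14, 22, 28}


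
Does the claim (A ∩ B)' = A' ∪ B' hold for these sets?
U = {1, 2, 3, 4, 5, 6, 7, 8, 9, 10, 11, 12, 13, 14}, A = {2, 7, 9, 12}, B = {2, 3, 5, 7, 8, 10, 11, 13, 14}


LHS: A ∩ B = {2, 7}
(A ∩ B)' = U \ (A ∩ B) = {1, 3, 4, 5, 6, 8, 9, 10, 11, 12, 13, 14}
A' = {1, 3, 4, 5, 6, 8, 10, 11, 13, 14}, B' = {1, 4, 6, 9, 12}
Claimed RHS: A' ∪ B' = {1, 3, 4, 5, 6, 8, 9, 10, 11, 12, 13, 14}
Identity is VALID: LHS = RHS = {1, 3, 4, 5, 6, 8, 9, 10, 11, 12, 13, 14} ✓

Identity is valid. (A ∩ B)' = A' ∪ B' = {1, 3, 4, 5, 6, 8, 9, 10, 11, 12, 13, 14}


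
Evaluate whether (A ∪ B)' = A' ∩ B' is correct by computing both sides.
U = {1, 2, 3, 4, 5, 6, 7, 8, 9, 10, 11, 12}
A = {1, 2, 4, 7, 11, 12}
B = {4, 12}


LHS: A ∪ B = {1, 2, 4, 7, 11, 12}
(A ∪ B)' = U \ (A ∪ B) = {3, 5, 6, 8, 9, 10}
A' = {3, 5, 6, 8, 9, 10}, B' = {1, 2, 3, 5, 6, 7, 8, 9, 10, 11}
Claimed RHS: A' ∩ B' = {3, 5, 6, 8, 9, 10}
Identity is VALID: LHS = RHS = {3, 5, 6, 8, 9, 10} ✓

Identity is valid. (A ∪ B)' = A' ∩ B' = {3, 5, 6, 8, 9, 10}


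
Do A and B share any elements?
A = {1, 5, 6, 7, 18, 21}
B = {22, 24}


Disjoint means A ∩ B = ∅.
A ∩ B = ∅
A ∩ B = ∅, so A and B are disjoint.

No — A and B share no elements (A ∩ B = ∅), so they are disjoint


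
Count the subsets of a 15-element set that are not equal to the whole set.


Total subsets = 2^n = 2^15 = 32768
Proper subsets exclude the set itself: 2^n - 1
= 32768 - 1
= 32767

Number of proper subsets = 32767


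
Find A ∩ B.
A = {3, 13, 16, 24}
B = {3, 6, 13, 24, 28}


A ∩ B = elements in both A and B
A = {3, 13, 16, 24}
B = {3, 6, 13, 24, 28}
A ∩ B = {3, 13, 24}

A ∩ B = {3, 13, 24}


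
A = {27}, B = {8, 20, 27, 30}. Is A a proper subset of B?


A ⊂ B requires: A ⊆ B AND A ≠ B.
A ⊆ B? Yes
A = B? No
A ⊂ B: Yes (A is a proper subset of B)

Yes, A ⊂ B


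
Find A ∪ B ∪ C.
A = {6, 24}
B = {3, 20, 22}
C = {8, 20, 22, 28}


A ∪ B = {3, 6, 20, 22, 24}
(A ∪ B) ∪ C = {3, 6, 8, 20, 22, 24, 28}

A ∪ B ∪ C = {3, 6, 8, 20, 22, 24, 28}


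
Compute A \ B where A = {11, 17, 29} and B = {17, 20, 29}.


A \ B = elements in A but not in B
A = {11, 17, 29}
B = {17, 20, 29}
Remove from A any elements in B
A \ B = {11}

A \ B = {11}


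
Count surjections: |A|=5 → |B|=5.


n = |A| = 5, k = |B| = 5. Surjections via inclusion-exclusion:
S(n,k) = Σ(-1)^i × C(k,i) × (k-i)^n, i=0 to k
i=0: (-1)^0×C(5,0)×5^5 = 3125
i=1: (-1)^1×C(5,1)×4^5 = -5120
i=2: (-1)^2×C(5,2)×3^5 = 2430
i=3: (-1)^3×C(5,3)×2^5 = -320
i=4: (-1)^4×C(5,4)×1^5 = 5
i=5: (-1)^5×C(5,5)×0^5 = 0
Total = 120

Number of surjections = 120


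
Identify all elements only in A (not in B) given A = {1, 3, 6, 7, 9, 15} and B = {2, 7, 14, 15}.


A = {1, 3, 6, 7, 9, 15}
B = {2, 7, 14, 15}
Region: only in A (not in B)
Elements: {1, 3, 6, 9}

Elements only in A (not in B): {1, 3, 6, 9}


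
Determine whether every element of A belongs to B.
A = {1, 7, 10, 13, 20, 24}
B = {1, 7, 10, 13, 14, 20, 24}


A ⊆ B means every element of A is in B.
All elements of A are in B.
So A ⊆ B.

Yes, A ⊆ B


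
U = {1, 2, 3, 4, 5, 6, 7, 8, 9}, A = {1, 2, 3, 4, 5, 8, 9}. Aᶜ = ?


Aᶜ = U \ A = elements in U but not in A
U = {1, 2, 3, 4, 5, 6, 7, 8, 9}
A = {1, 2, 3, 4, 5, 8, 9}
Aᶜ = {6, 7}

Aᶜ = {6, 7}


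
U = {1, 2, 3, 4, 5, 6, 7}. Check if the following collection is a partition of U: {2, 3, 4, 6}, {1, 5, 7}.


A partition requires: (1) non-empty parts, (2) pairwise disjoint, (3) union = U
Parts: {2, 3, 4, 6}, {1, 5, 7}
Union of parts: {1, 2, 3, 4, 5, 6, 7}
U = {1, 2, 3, 4, 5, 6, 7}
All non-empty? True
Pairwise disjoint? True
Covers U? True

Yes, valid partition


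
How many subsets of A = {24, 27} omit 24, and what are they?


A subset of A that omits 24 is a subset of A \ {24}, so there are 2^(n-1) = 2^1 = 2 of them.
Subsets excluding 24: ∅, {27}

Subsets excluding 24 (2 total): ∅, {27}


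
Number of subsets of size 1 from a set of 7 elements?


C(n,k) = n! / (k!(n-k)!)
C(7,1) = 7! / (1!6!)
= 7

C(7,1) = 7


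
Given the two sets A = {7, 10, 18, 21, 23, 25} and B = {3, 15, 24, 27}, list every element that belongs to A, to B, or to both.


A ∪ B = all elements in A or B (or both)
A = {7, 10, 18, 21, 23, 25}
B = {3, 15, 24, 27}
A ∪ B = {3, 7, 10, 15, 18, 21, 23, 24, 25, 27}

A ∪ B = {3, 7, 10, 15, 18, 21, 23, 24, 25, 27}


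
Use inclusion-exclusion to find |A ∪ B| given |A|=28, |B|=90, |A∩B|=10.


|A ∪ B| = |A| + |B| - |A ∩ B|
= 28 + 90 - 10
= 108

|A ∪ B| = 108


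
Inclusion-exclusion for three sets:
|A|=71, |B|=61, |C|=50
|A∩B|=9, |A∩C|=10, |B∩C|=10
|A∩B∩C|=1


|A∪B∪C| = |A|+|B|+|C| - |A∩B|-|A∩C|-|B∩C| + |A∩B∩C|
= 71+61+50 - 9-10-10 + 1
= 182 - 29 + 1
= 154

|A ∪ B ∪ C| = 154


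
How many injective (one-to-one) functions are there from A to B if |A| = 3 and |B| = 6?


An injection sends each of |A| = 3 inputs to a distinct output in B.
# injections = |B|·(|B|-1)·…·(|B|-|A|+1) = 6! / (6 - 3)!
= 6 × 5 × 4
= 120

Number of injections = 120


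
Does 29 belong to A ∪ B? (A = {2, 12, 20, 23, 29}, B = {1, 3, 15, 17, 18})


A = {2, 12, 20, 23, 29}, B = {1, 3, 15, 17, 18}
A ∪ B = all elements in A or B
A ∪ B = {1, 2, 3, 12, 15, 17, 18, 20, 23, 29}
Checking if 29 ∈ A ∪ B
29 is in A ∪ B → True

29 ∈ A ∪ B


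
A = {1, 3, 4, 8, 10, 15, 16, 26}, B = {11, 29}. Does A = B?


Two sets are equal iff they have exactly the same elements.
A = {1, 3, 4, 8, 10, 15, 16, 26}
B = {11, 29}
Differences: {1, 3, 4, 8, 10, 11, 15, 16, 26, 29}
A ≠ B

No, A ≠ B


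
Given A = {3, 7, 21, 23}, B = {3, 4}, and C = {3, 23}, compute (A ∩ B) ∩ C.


A ∩ B = {3}
(A ∩ B) ∩ C = {3}

A ∩ B ∩ C = {3}


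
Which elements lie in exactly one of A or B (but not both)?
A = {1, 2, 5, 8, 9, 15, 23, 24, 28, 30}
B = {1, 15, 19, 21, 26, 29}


A △ B = (A \ B) ∪ (B \ A) = elements in exactly one of A or B
A \ B = {2, 5, 8, 9, 23, 24, 28, 30}
B \ A = {19, 21, 26, 29}
A △ B = {2, 5, 8, 9, 19, 21, 23, 24, 26, 28, 29, 30}

A △ B = {2, 5, 8, 9, 19, 21, 23, 24, 26, 28, 29, 30}


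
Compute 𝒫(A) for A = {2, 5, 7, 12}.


|A| = 4, so |P(A)| = 2^4 = 16
Enumerate subsets by cardinality (0 to 4):
∅, {2}, {5}, {7}, {12}, {2, 5}, {2, 7}, {2, 12}, {5, 7}, {5, 12}, {7, 12}, {2, 5, 7}, {2, 5, 12}, {2, 7, 12}, {5, 7, 12}, {2, 5, 7, 12}

P(A) has 16 subsets: ∅, {2}, {5}, {7}, {12}, {2, 5}, {2, 7}, {2, 12}, {5, 7}, {5, 12}, {7, 12}, {2, 5, 7}, {2, 5, 12}, {2, 7, 12}, {5, 7, 12}, {2, 5, 7, 12}


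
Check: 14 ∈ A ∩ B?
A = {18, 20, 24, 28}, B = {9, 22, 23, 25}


A = {18, 20, 24, 28}, B = {9, 22, 23, 25}
A ∩ B = elements in both A and B
A ∩ B = ∅
Checking if 14 ∈ A ∩ B
14 is not in A ∩ B → False

14 ∉ A ∩ B


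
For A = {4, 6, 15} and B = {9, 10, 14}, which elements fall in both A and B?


A = {4, 6, 15}
B = {9, 10, 14}
Region: in both A and B
Elements: ∅

Elements in both A and B: ∅


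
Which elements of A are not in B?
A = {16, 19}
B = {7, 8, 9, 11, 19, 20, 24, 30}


A \ B = elements in A but not in B
A = {16, 19}
B = {7, 8, 9, 11, 19, 20, 24, 30}
Remove from A any elements in B
A \ B = {16}

A \ B = {16}


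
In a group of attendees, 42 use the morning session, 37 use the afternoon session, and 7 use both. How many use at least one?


|A ∪ B| = |A| + |B| - |A ∩ B|
= 42 + 37 - 7
= 72

|A ∪ B| = 72


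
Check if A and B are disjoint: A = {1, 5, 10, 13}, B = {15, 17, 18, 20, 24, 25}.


Disjoint means A ∩ B = ∅.
A ∩ B = ∅
A ∩ B = ∅, so A and B are disjoint.

Yes, A and B are disjoint


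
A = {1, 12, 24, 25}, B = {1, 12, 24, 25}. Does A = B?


Two sets are equal iff they have exactly the same elements.
A = {1, 12, 24, 25}
B = {1, 12, 24, 25}
Same elements → A = B

Yes, A = B


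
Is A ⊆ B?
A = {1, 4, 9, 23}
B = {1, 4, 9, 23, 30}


A ⊆ B means every element of A is in B.
All elements of A are in B.
So A ⊆ B.

Yes, A ⊆ B


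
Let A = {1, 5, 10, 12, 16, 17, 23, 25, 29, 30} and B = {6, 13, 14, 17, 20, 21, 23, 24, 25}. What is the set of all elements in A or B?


A ∪ B = all elements in A or B (or both)
A = {1, 5, 10, 12, 16, 17, 23, 25, 29, 30}
B = {6, 13, 14, 17, 20, 21, 23, 24, 25}
A ∪ B = {1, 5, 6, 10, 12, 13, 14, 16, 17, 20, 21, 23, 24, 25, 29, 30}

A ∪ B = {1, 5, 6, 10, 12, 13, 14, 16, 17, 20, 21, 23, 24, 25, 29, 30}


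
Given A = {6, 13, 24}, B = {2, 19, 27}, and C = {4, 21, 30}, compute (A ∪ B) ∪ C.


A ∪ B = {2, 6, 13, 19, 24, 27}
(A ∪ B) ∪ C = {2, 4, 6, 13, 19, 21, 24, 27, 30}

A ∪ B ∪ C = {2, 4, 6, 13, 19, 21, 24, 27, 30}


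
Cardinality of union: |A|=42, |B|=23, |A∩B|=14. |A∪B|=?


|A ∪ B| = |A| + |B| - |A ∩ B|
= 42 + 23 - 14
= 51

|A ∪ B| = 51


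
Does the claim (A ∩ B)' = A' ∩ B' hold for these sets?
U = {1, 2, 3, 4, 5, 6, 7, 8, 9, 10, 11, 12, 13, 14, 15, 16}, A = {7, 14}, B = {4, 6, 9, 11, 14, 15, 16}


LHS: A ∩ B = {14}
(A ∩ B)' = U \ (A ∩ B) = {1, 2, 3, 4, 5, 6, 7, 8, 9, 10, 11, 12, 13, 15, 16}
A' = {1, 2, 3, 4, 5, 6, 8, 9, 10, 11, 12, 13, 15, 16}, B' = {1, 2, 3, 5, 7, 8, 10, 12, 13}
Claimed RHS: A' ∩ B' = {1, 2, 3, 5, 8, 10, 12, 13}
Identity is INVALID: LHS = {1, 2, 3, 4, 5, 6, 7, 8, 9, 10, 11, 12, 13, 15, 16} but the RHS claimed here equals {1, 2, 3, 5, 8, 10, 12, 13}. The correct form is (A ∩ B)' = A' ∪ B'.

Identity is invalid: (A ∩ B)' = {1, 2, 3, 4, 5, 6, 7, 8, 9, 10, 11, 12, 13, 15, 16} but A' ∩ B' = {1, 2, 3, 5, 8, 10, 12, 13}. The correct De Morgan law is (A ∩ B)' = A' ∪ B'.


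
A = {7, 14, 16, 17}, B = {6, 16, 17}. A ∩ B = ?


A ∩ B = elements in both A and B
A = {7, 14, 16, 17}
B = {6, 16, 17}
A ∩ B = {16, 17}

A ∩ B = {16, 17}


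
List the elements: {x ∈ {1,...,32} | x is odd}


Checking each candidate:
Condition: odd numbers in {1,...,32}
Result = {1, 3, 5, 7, 9, 11, 13, 15, 17, 19, 21, 23, 25, 27, 29, 31}

{1, 3, 5, 7, 9, 11, 13, 15, 17, 19, 21, 23, 25, 27, 29, 31}


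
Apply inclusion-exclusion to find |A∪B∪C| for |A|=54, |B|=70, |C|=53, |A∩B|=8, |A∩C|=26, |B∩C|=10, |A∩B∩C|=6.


|A∪B∪C| = |A|+|B|+|C| - |A∩B|-|A∩C|-|B∩C| + |A∩B∩C|
= 54+70+53 - 8-26-10 + 6
= 177 - 44 + 6
= 139

|A ∪ B ∪ C| = 139


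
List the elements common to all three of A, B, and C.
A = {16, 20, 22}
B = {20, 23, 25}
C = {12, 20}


A ∩ B = {20}
(A ∩ B) ∩ C = {20}

A ∩ B ∩ C = {20}


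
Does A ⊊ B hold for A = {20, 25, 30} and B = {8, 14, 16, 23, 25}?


A ⊂ B requires: A ⊆ B AND A ≠ B.
A ⊆ B? No
A ⊄ B, so A is not a proper subset.

No, A is not a proper subset of B


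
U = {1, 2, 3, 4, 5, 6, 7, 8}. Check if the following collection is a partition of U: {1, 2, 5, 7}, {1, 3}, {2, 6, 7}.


A partition requires: (1) non-empty parts, (2) pairwise disjoint, (3) union = U
Parts: {1, 2, 5, 7}, {1, 3}, {2, 6, 7}
Union of parts: {1, 2, 3, 5, 6, 7}
U = {1, 2, 3, 4, 5, 6, 7, 8}
All non-empty? True
Pairwise disjoint? False
Covers U? False

No, not a valid partition


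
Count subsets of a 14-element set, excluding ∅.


Total subsets = 2^n = 2^14 = 16384
Non-empty subsets exclude the empty set: 2^n - 1
= 16384 - 1
= 16383

Number of non-empty subsets = 16383


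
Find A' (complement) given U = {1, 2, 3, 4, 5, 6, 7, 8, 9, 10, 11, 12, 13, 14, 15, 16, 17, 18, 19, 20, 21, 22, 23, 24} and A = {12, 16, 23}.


Aᶜ = U \ A = elements in U but not in A
U = {1, 2, 3, 4, 5, 6, 7, 8, 9, 10, 11, 12, 13, 14, 15, 16, 17, 18, 19, 20, 21, 22, 23, 24}
A = {12, 16, 23}
Aᶜ = {1, 2, 3, 4, 5, 6, 7, 8, 9, 10, 11, 13, 14, 15, 17, 18, 19, 20, 21, 22, 24}

Aᶜ = {1, 2, 3, 4, 5, 6, 7, 8, 9, 10, 11, 13, 14, 15, 17, 18, 19, 20, 21, 22, 24}


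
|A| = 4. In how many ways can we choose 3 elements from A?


C(n,k) = n! / (k!(n-k)!)
C(4,3) = 4! / (3!1!)
= 4

C(4,3) = 4


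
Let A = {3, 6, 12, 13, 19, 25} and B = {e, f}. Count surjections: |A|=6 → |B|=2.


n = |A| = 6, k = |B| = 2. Surjections via inclusion-exclusion:
S(n,k) = Σ(-1)^i × C(k,i) × (k-i)^n, i=0 to k
i=0: (-1)^0×C(2,0)×2^6 = 64
i=1: (-1)^1×C(2,1)×1^6 = -2
i=2: (-1)^2×C(2,2)×0^6 = 0
Total = 62

Number of surjections = 62


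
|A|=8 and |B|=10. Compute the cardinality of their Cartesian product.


|A × B| = |A| × |B|
= 8 × 10
= 80

|A × B| = 80


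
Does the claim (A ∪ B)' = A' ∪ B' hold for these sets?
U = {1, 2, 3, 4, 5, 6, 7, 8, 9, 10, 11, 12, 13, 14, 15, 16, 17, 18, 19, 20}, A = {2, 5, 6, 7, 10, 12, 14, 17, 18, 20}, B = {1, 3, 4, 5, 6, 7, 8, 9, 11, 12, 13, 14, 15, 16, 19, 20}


LHS: A ∪ B = {1, 2, 3, 4, 5, 6, 7, 8, 9, 10, 11, 12, 13, 14, 15, 16, 17, 18, 19, 20}
(A ∪ B)' = U \ (A ∪ B) = ∅
A' = {1, 3, 4, 8, 9, 11, 13, 15, 16, 19}, B' = {2, 10, 17, 18}
Claimed RHS: A' ∪ B' = {1, 2, 3, 4, 8, 9, 10, 11, 13, 15, 16, 17, 18, 19}
Identity is INVALID: LHS = ∅ but the RHS claimed here equals {1, 2, 3, 4, 8, 9, 10, 11, 13, 15, 16, 17, 18, 19}. The correct form is (A ∪ B)' = A' ∩ B'.

Identity is invalid: (A ∪ B)' = ∅ but A' ∪ B' = {1, 2, 3, 4, 8, 9, 10, 11, 13, 15, 16, 17, 18, 19}. The correct De Morgan law is (A ∪ B)' = A' ∩ B'.


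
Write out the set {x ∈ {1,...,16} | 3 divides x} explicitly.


Checking each candidate:
Condition: multiples of 3 in {1,...,16}
Result = {3, 6, 9, 12, 15}

{3, 6, 9, 12, 15}


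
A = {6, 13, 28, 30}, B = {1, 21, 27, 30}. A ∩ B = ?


A ∩ B = elements in both A and B
A = {6, 13, 28, 30}
B = {1, 21, 27, 30}
A ∩ B = {30}

A ∩ B = {30}


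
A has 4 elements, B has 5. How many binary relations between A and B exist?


A relation from A to B is any subset of A × B.
|A × B| = 4 × 5 = 20
# relations = 2^|A × B| = 2^20 = 1048576

Number of relations = 1048576


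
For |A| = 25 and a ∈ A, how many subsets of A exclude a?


Subsets of A avoiding a are subsets of A \ {a}, which has 24 elements.
Count = 2^(n-1) = 2^24
= 16777216

Number of subsets avoiding a = 16777216


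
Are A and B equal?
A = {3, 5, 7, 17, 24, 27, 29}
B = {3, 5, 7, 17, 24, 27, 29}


Two sets are equal iff they have exactly the same elements.
A = {3, 5, 7, 17, 24, 27, 29}
B = {3, 5, 7, 17, 24, 27, 29}
Same elements → A = B

Yes, A = B


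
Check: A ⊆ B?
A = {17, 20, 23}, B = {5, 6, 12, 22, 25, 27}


A ⊆ B means every element of A is in B.
Elements in A not in B: {17, 20, 23}
So A ⊄ B.

No, A ⊄ B


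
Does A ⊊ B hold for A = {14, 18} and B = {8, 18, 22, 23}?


A ⊂ B requires: A ⊆ B AND A ≠ B.
A ⊆ B? No
A ⊄ B, so A is not a proper subset.

No, A is not a proper subset of B


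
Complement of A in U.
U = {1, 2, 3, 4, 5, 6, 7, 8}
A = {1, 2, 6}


Aᶜ = U \ A = elements in U but not in A
U = {1, 2, 3, 4, 5, 6, 7, 8}
A = {1, 2, 6}
Aᶜ = {3, 4, 5, 7, 8}

Aᶜ = {3, 4, 5, 7, 8}


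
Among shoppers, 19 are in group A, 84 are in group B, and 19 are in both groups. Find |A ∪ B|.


|A ∪ B| = |A| + |B| - |A ∩ B|
= 19 + 84 - 19
= 84

|A ∪ B| = 84


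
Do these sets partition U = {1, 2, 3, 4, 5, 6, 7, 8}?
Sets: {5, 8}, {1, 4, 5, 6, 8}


A partition requires: (1) non-empty parts, (2) pairwise disjoint, (3) union = U
Parts: {5, 8}, {1, 4, 5, 6, 8}
Union of parts: {1, 4, 5, 6, 8}
U = {1, 2, 3, 4, 5, 6, 7, 8}
All non-empty? True
Pairwise disjoint? False
Covers U? False

No, not a valid partition


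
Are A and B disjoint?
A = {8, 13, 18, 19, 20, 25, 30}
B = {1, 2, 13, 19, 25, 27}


Disjoint means A ∩ B = ∅.
A ∩ B = {13, 19, 25}
A ∩ B ≠ ∅, so A and B are NOT disjoint.

No, A and B are not disjoint (A ∩ B = {13, 19, 25})


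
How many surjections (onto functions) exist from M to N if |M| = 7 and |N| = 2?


n = |M| = 7, k = |N| = 2. Surjections via inclusion-exclusion:
S(n,k) = Σ(-1)^i × C(k,i) × (k-i)^n, i=0 to k
i=0: (-1)^0×C(2,0)×2^7 = 128
i=1: (-1)^1×C(2,1)×1^7 = -2
i=2: (-1)^2×C(2,2)×0^7 = 0
Total = 126

Number of surjections = 126


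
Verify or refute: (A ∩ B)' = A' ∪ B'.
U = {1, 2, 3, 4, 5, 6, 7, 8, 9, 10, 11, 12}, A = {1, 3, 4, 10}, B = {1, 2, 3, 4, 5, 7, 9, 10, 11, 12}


LHS: A ∩ B = {1, 3, 4, 10}
(A ∩ B)' = U \ (A ∩ B) = {2, 5, 6, 7, 8, 9, 11, 12}
A' = {2, 5, 6, 7, 8, 9, 11, 12}, B' = {6, 8}
Claimed RHS: A' ∪ B' = {2, 5, 6, 7, 8, 9, 11, 12}
Identity is VALID: LHS = RHS = {2, 5, 6, 7, 8, 9, 11, 12} ✓

Identity is valid. (A ∩ B)' = A' ∪ B' = {2, 5, 6, 7, 8, 9, 11, 12}


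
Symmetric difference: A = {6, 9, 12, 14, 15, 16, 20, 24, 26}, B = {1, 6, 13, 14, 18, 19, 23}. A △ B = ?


A △ B = (A \ B) ∪ (B \ A) = elements in exactly one of A or B
A \ B = {9, 12, 15, 16, 20, 24, 26}
B \ A = {1, 13, 18, 19, 23}
A △ B = {1, 9, 12, 13, 15, 16, 18, 19, 20, 23, 24, 26}

A △ B = {1, 9, 12, 13, 15, 16, 18, 19, 20, 23, 24, 26}


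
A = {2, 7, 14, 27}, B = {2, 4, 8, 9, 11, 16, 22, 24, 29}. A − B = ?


A \ B = elements in A but not in B
A = {2, 7, 14, 27}
B = {2, 4, 8, 9, 11, 16, 22, 24, 29}
Remove from A any elements in B
A \ B = {7, 14, 27}

A \ B = {7, 14, 27}


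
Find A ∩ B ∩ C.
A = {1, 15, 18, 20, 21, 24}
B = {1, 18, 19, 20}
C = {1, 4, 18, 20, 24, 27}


A ∩ B = {1, 18, 20}
(A ∩ B) ∩ C = {1, 18, 20}

A ∩ B ∩ C = {1, 18, 20}


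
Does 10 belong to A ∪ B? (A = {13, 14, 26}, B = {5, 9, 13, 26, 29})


A = {13, 14, 26}, B = {5, 9, 13, 26, 29}
A ∪ B = all elements in A or B
A ∪ B = {5, 9, 13, 14, 26, 29}
Checking if 10 ∈ A ∪ B
10 is not in A ∪ B → False

10 ∉ A ∪ B


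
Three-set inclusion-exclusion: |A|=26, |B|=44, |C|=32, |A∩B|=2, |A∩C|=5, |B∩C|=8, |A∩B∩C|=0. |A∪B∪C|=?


|A∪B∪C| = |A|+|B|+|C| - |A∩B|-|A∩C|-|B∩C| + |A∩B∩C|
= 26+44+32 - 2-5-8 + 0
= 102 - 15 + 0
= 87

|A ∪ B ∪ C| = 87


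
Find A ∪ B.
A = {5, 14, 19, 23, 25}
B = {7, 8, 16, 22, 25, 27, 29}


A ∪ B = all elements in A or B (or both)
A = {5, 14, 19, 23, 25}
B = {7, 8, 16, 22, 25, 27, 29}
A ∪ B = {5, 7, 8, 14, 16, 19, 22, 23, 25, 27, 29}

A ∪ B = {5, 7, 8, 14, 16, 19, 22, 23, 25, 27, 29}


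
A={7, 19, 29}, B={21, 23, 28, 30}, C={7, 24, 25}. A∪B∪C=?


A ∪ B = {7, 19, 21, 23, 28, 29, 30}
(A ∪ B) ∪ C = {7, 19, 21, 23, 24, 25, 28, 29, 30}

A ∪ B ∪ C = {7, 19, 21, 23, 24, 25, 28, 29, 30}


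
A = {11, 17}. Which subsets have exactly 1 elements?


|A| = 2, so A has C(2,1) = 2 subsets of size 1.
Enumerate by choosing 1 elements from A at a time:
{11}, {17}

1-element subsets (2 total): {11}, {17}


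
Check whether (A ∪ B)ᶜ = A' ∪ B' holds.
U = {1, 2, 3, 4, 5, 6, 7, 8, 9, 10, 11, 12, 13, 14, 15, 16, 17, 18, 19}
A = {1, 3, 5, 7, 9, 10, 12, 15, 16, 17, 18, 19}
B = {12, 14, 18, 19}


LHS: A ∪ B = {1, 3, 5, 7, 9, 10, 12, 14, 15, 16, 17, 18, 19}
(A ∪ B)' = U \ (A ∪ B) = {2, 4, 6, 8, 11, 13}
A' = {2, 4, 6, 8, 11, 13, 14}, B' = {1, 2, 3, 4, 5, 6, 7, 8, 9, 10, 11, 13, 15, 16, 17}
Claimed RHS: A' ∪ B' = {1, 2, 3, 4, 5, 6, 7, 8, 9, 10, 11, 13, 14, 15, 16, 17}
Identity is INVALID: LHS = {2, 4, 6, 8, 11, 13} but the RHS claimed here equals {1, 2, 3, 4, 5, 6, 7, 8, 9, 10, 11, 13, 14, 15, 16, 17}. The correct form is (A ∪ B)' = A' ∩ B'.

Identity is invalid: (A ∪ B)' = {2, 4, 6, 8, 11, 13} but A' ∪ B' = {1, 2, 3, 4, 5, 6, 7, 8, 9, 10, 11, 13, 14, 15, 16, 17}. The correct De Morgan law is (A ∪ B)' = A' ∩ B'.


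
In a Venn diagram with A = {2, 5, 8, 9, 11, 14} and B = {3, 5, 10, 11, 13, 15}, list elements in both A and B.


A = {2, 5, 8, 9, 11, 14}
B = {3, 5, 10, 11, 13, 15}
Region: in both A and B
Elements: {5, 11}

Elements in both A and B: {5, 11}


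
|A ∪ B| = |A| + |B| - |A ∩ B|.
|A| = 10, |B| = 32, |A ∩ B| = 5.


|A ∪ B| = |A| + |B| - |A ∩ B|
= 10 + 32 - 5
= 37

|A ∪ B| = 37


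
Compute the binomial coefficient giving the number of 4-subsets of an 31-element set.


C(n,k) = n! / (k!(n-k)!)
C(31,4) = 31! / (4!27!)
= 31465

C(31,4) = 31465


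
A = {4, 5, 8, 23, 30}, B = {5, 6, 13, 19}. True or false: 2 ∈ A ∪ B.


A = {4, 5, 8, 23, 30}, B = {5, 6, 13, 19}
A ∪ B = all elements in A or B
A ∪ B = {4, 5, 6, 8, 13, 19, 23, 30}
Checking if 2 ∈ A ∪ B
2 is not in A ∪ B → False

2 ∉ A ∪ B


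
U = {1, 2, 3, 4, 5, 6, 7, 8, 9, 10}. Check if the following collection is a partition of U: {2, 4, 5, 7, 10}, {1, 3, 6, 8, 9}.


A partition requires: (1) non-empty parts, (2) pairwise disjoint, (3) union = U
Parts: {2, 4, 5, 7, 10}, {1, 3, 6, 8, 9}
Union of parts: {1, 2, 3, 4, 5, 6, 7, 8, 9, 10}
U = {1, 2, 3, 4, 5, 6, 7, 8, 9, 10}
All non-empty? True
Pairwise disjoint? True
Covers U? True

Yes, valid partition


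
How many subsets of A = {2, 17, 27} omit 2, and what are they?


A subset of A that omits 2 is a subset of A \ {2}, so there are 2^(n-1) = 2^2 = 4 of them.
Subsets excluding 2: ∅, {17}, {27}, {17, 27}

Subsets excluding 2 (4 total): ∅, {17}, {27}, {17, 27}


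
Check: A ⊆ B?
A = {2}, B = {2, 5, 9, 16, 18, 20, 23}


A ⊆ B means every element of A is in B.
All elements of A are in B.
So A ⊆ B.

Yes, A ⊆ B


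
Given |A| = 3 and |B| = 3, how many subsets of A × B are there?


A relation from A to B is any subset of A × B.
|A × B| = 3 × 3 = 9
# relations = 2^|A × B| = 2^9 = 512

Number of relations = 512


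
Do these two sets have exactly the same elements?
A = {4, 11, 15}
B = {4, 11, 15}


Two sets are equal iff they have exactly the same elements.
A = {4, 11, 15}
B = {4, 11, 15}
Same elements → A = B

Yes, A = B


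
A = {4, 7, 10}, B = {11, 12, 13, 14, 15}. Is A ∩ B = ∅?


Disjoint means A ∩ B = ∅.
A ∩ B = ∅
A ∩ B = ∅, so A and B are disjoint.

Yes, A and B are disjoint


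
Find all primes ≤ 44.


Checking each candidate:
Condition: primes ≤ 44
Result = {2, 3, 5, 7, 11, 13, 17, 19, 23, 29, 31, 37, 41, 43}

{2, 3, 5, 7, 11, 13, 17, 19, 23, 29, 31, 37, 41, 43}


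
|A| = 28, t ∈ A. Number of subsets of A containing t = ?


Subsets of A containing t correspond to subsets of A \ {t}, which has 27 elements.
Count = 2^(n-1) = 2^27
= 134217728

Number of subsets containing t = 134217728


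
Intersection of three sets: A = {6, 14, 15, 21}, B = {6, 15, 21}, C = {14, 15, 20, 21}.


A ∩ B = {6, 15, 21}
(A ∩ B) ∩ C = {15, 21}

A ∩ B ∩ C = {15, 21}


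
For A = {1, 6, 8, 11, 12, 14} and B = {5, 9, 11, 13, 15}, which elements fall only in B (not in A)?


A = {1, 6, 8, 11, 12, 14}
B = {5, 9, 11, 13, 15}
Region: only in B (not in A)
Elements: {5, 9, 13, 15}

Elements only in B (not in A): {5, 9, 13, 15}


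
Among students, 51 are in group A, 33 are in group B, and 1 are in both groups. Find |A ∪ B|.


|A ∪ B| = |A| + |B| - |A ∩ B|
= 51 + 33 - 1
= 83

|A ∪ B| = 83


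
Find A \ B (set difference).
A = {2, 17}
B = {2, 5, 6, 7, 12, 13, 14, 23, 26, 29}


A \ B = elements in A but not in B
A = {2, 17}
B = {2, 5, 6, 7, 12, 13, 14, 23, 26, 29}
Remove from A any elements in B
A \ B = {17}

A \ B = {17}


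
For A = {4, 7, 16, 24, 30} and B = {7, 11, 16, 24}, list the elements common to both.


A ∩ B = elements in both A and B
A = {4, 7, 16, 24, 30}
B = {7, 11, 16, 24}
A ∩ B = {7, 16, 24}

A ∩ B = {7, 16, 24}


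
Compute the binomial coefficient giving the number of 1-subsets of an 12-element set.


C(n,k) = n! / (k!(n-k)!)
C(12,1) = 12! / (1!11!)
= 12

C(12,1) = 12


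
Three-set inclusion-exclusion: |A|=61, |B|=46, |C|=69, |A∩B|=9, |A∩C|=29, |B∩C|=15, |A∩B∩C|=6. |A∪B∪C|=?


|A∪B∪C| = |A|+|B|+|C| - |A∩B|-|A∩C|-|B∩C| + |A∩B∩C|
= 61+46+69 - 9-29-15 + 6
= 176 - 53 + 6
= 129

|A ∪ B ∪ C| = 129


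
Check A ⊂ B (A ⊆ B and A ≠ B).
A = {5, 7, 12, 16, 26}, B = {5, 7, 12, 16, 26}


A ⊂ B requires: A ⊆ B AND A ≠ B.
A ⊆ B? Yes
A = B? Yes
A = B, so A is not a PROPER subset.

No, A is not a proper subset of B


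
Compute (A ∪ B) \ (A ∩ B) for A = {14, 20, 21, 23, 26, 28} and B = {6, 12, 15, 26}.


A △ B = (A \ B) ∪ (B \ A) = elements in exactly one of A or B
A \ B = {14, 20, 21, 23, 28}
B \ A = {6, 12, 15}
A △ B = {6, 12, 14, 15, 20, 21, 23, 28}

A △ B = {6, 12, 14, 15, 20, 21, 23, 28}


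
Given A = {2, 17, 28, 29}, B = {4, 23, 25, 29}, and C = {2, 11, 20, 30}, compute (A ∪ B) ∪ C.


A ∪ B = {2, 4, 17, 23, 25, 28, 29}
(A ∪ B) ∪ C = {2, 4, 11, 17, 20, 23, 25, 28, 29, 30}

A ∪ B ∪ C = {2, 4, 11, 17, 20, 23, 25, 28, 29, 30}


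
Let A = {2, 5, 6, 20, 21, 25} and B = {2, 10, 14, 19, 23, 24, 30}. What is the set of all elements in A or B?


A ∪ B = all elements in A or B (or both)
A = {2, 5, 6, 20, 21, 25}
B = {2, 10, 14, 19, 23, 24, 30}
A ∪ B = {2, 5, 6, 10, 14, 19, 20, 21, 23, 24, 25, 30}

A ∪ B = {2, 5, 6, 10, 14, 19, 20, 21, 23, 24, 25, 30}


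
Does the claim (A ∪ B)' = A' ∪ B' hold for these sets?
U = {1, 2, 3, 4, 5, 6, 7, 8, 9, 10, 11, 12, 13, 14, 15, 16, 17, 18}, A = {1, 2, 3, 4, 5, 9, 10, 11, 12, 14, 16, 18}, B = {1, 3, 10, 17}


LHS: A ∪ B = {1, 2, 3, 4, 5, 9, 10, 11, 12, 14, 16, 17, 18}
(A ∪ B)' = U \ (A ∪ B) = {6, 7, 8, 13, 15}
A' = {6, 7, 8, 13, 15, 17}, B' = {2, 4, 5, 6, 7, 8, 9, 11, 12, 13, 14, 15, 16, 18}
Claimed RHS: A' ∪ B' = {2, 4, 5, 6, 7, 8, 9, 11, 12, 13, 14, 15, 16, 17, 18}
Identity is INVALID: LHS = {6, 7, 8, 13, 15} but the RHS claimed here equals {2, 4, 5, 6, 7, 8, 9, 11, 12, 13, 14, 15, 16, 17, 18}. The correct form is (A ∪ B)' = A' ∩ B'.

Identity is invalid: (A ∪ B)' = {6, 7, 8, 13, 15} but A' ∪ B' = {2, 4, 5, 6, 7, 8, 9, 11, 12, 13, 14, 15, 16, 17, 18}. The correct De Morgan law is (A ∪ B)' = A' ∩ B'.


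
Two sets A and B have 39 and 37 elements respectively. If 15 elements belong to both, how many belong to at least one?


|A ∪ B| = |A| + |B| - |A ∩ B|
= 39 + 37 - 15
= 61

|A ∪ B| = 61


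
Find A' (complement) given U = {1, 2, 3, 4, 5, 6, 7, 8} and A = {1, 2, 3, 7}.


Aᶜ = U \ A = elements in U but not in A
U = {1, 2, 3, 4, 5, 6, 7, 8}
A = {1, 2, 3, 7}
Aᶜ = {4, 5, 6, 8}

Aᶜ = {4, 5, 6, 8}


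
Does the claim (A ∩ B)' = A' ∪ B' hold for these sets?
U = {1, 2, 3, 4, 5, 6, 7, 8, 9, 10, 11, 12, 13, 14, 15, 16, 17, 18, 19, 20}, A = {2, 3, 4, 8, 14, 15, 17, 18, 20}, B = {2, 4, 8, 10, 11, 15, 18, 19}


LHS: A ∩ B = {2, 4, 8, 15, 18}
(A ∩ B)' = U \ (A ∩ B) = {1, 3, 5, 6, 7, 9, 10, 11, 12, 13, 14, 16, 17, 19, 20}
A' = {1, 5, 6, 7, 9, 10, 11, 12, 13, 16, 19}, B' = {1, 3, 5, 6, 7, 9, 12, 13, 14, 16, 17, 20}
Claimed RHS: A' ∪ B' = {1, 3, 5, 6, 7, 9, 10, 11, 12, 13, 14, 16, 17, 19, 20}
Identity is VALID: LHS = RHS = {1, 3, 5, 6, 7, 9, 10, 11, 12, 13, 14, 16, 17, 19, 20} ✓

Identity is valid. (A ∩ B)' = A' ∪ B' = {1, 3, 5, 6, 7, 9, 10, 11, 12, 13, 14, 16, 17, 19, 20}


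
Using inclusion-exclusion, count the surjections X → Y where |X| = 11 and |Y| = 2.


n = |X| = 11, k = |Y| = 2. Surjections via inclusion-exclusion:
S(n,k) = Σ(-1)^i × C(k,i) × (k-i)^n, i=0 to k
i=0: (-1)^0×C(2,0)×2^11 = 2048
i=1: (-1)^1×C(2,1)×1^11 = -2
i=2: (-1)^2×C(2,2)×0^11 = 0
Total = 2046

Number of surjections = 2046


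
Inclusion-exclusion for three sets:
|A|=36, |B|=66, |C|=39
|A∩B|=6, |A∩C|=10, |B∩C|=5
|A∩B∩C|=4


|A∪B∪C| = |A|+|B|+|C| - |A∩B|-|A∩C|-|B∩C| + |A∩B∩C|
= 36+66+39 - 6-10-5 + 4
= 141 - 21 + 4
= 124

|A ∪ B ∪ C| = 124


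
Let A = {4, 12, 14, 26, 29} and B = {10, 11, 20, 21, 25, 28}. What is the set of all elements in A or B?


A ∪ B = all elements in A or B (or both)
A = {4, 12, 14, 26, 29}
B = {10, 11, 20, 21, 25, 28}
A ∪ B = {4, 10, 11, 12, 14, 20, 21, 25, 26, 28, 29}

A ∪ B = {4, 10, 11, 12, 14, 20, 21, 25, 26, 28, 29}


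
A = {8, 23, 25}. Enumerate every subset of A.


|A| = 3, so |P(A)| = 2^3 = 8
Enumerate subsets by cardinality (0 to 3):
∅, {8}, {23}, {25}, {8, 23}, {8, 25}, {23, 25}, {8, 23, 25}

P(A) has 8 subsets: ∅, {8}, {23}, {25}, {8, 23}, {8, 25}, {23, 25}, {8, 23, 25}


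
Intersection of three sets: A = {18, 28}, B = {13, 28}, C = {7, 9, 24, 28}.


A ∩ B = {28}
(A ∩ B) ∩ C = {28}

A ∩ B ∩ C = {28}


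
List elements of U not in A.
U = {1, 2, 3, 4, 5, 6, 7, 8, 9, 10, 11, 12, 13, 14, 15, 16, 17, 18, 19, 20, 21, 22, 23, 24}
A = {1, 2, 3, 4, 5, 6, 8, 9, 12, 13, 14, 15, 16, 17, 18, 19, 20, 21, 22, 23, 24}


Aᶜ = U \ A = elements in U but not in A
U = {1, 2, 3, 4, 5, 6, 7, 8, 9, 10, 11, 12, 13, 14, 15, 16, 17, 18, 19, 20, 21, 22, 23, 24}
A = {1, 2, 3, 4, 5, 6, 8, 9, 12, 13, 14, 15, 16, 17, 18, 19, 20, 21, 22, 23, 24}
Aᶜ = {7, 10, 11}

Aᶜ = {7, 10, 11}


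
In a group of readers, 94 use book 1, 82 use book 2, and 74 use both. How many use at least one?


|A ∪ B| = |A| + |B| - |A ∩ B|
= 94 + 82 - 74
= 102

|A ∪ B| = 102


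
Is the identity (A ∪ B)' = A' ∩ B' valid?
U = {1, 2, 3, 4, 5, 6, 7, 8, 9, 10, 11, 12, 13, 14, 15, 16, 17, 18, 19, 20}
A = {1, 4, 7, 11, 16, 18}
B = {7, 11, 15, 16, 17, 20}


LHS: A ∪ B = {1, 4, 7, 11, 15, 16, 17, 18, 20}
(A ∪ B)' = U \ (A ∪ B) = {2, 3, 5, 6, 8, 9, 10, 12, 13, 14, 19}
A' = {2, 3, 5, 6, 8, 9, 10, 12, 13, 14, 15, 17, 19, 20}, B' = {1, 2, 3, 4, 5, 6, 8, 9, 10, 12, 13, 14, 18, 19}
Claimed RHS: A' ∩ B' = {2, 3, 5, 6, 8, 9, 10, 12, 13, 14, 19}
Identity is VALID: LHS = RHS = {2, 3, 5, 6, 8, 9, 10, 12, 13, 14, 19} ✓

Identity is valid. (A ∪ B)' = A' ∩ B' = {2, 3, 5, 6, 8, 9, 10, 12, 13, 14, 19}


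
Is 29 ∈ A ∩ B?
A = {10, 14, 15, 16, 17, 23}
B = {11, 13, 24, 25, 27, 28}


A = {10, 14, 15, 16, 17, 23}, B = {11, 13, 24, 25, 27, 28}
A ∩ B = elements in both A and B
A ∩ B = ∅
Checking if 29 ∈ A ∩ B
29 is not in A ∩ B → False

29 ∉ A ∩ B


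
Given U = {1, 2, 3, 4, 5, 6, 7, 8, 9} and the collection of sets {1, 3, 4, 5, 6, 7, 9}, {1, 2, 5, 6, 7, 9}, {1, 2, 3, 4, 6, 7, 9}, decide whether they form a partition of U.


A partition requires: (1) non-empty parts, (2) pairwise disjoint, (3) union = U
Parts: {1, 3, 4, 5, 6, 7, 9}, {1, 2, 5, 6, 7, 9}, {1, 2, 3, 4, 6, 7, 9}
Union of parts: {1, 2, 3, 4, 5, 6, 7, 9}
U = {1, 2, 3, 4, 5, 6, 7, 8, 9}
All non-empty? True
Pairwise disjoint? False
Covers U? False

No, not a valid partition


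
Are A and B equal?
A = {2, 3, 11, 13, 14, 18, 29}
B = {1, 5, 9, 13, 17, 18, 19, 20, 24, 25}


Two sets are equal iff they have exactly the same elements.
A = {2, 3, 11, 13, 14, 18, 29}
B = {1, 5, 9, 13, 17, 18, 19, 20, 24, 25}
Differences: {1, 2, 3, 5, 9, 11, 14, 17, 19, 20, 24, 25, 29}
A ≠ B

No, A ≠ B


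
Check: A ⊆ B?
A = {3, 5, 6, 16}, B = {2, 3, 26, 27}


A ⊆ B means every element of A is in B.
Elements in A not in B: {5, 6, 16}
So A ⊄ B.

No, A ⊄ B


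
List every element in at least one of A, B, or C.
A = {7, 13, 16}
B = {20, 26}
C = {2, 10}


A ∪ B = {7, 13, 16, 20, 26}
(A ∪ B) ∪ C = {2, 7, 10, 13, 16, 20, 26}

A ∪ B ∪ C = {2, 7, 10, 13, 16, 20, 26}


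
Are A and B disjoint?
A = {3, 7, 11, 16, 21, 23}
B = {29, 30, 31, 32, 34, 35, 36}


Disjoint means A ∩ B = ∅.
A ∩ B = ∅
A ∩ B = ∅, so A and B are disjoint.

Yes, A and B are disjoint


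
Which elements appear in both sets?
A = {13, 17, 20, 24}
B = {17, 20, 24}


A ∩ B = elements in both A and B
A = {13, 17, 20, 24}
B = {17, 20, 24}
A ∩ B = {17, 20, 24}

A ∩ B = {17, 20, 24}


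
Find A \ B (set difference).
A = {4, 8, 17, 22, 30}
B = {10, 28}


A \ B = elements in A but not in B
A = {4, 8, 17, 22, 30}
B = {10, 28}
Remove from A any elements in B
A \ B = {4, 8, 17, 22, 30}

A \ B = {4, 8, 17, 22, 30}


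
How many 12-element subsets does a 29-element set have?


C(n,k) = n! / (k!(n-k)!)
C(29,12) = 29! / (12!17!)
= 51895935

C(29,12) = 51895935


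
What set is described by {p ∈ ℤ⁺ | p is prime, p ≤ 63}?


Checking each candidate:
Condition: primes ≤ 63
Result = {2, 3, 5, 7, 11, 13, 17, 19, 23, 29, 31, 37, 41, 43, 47, 53, 59, 61}

{2, 3, 5, 7, 11, 13, 17, 19, 23, 29, 31, 37, 41, 43, 47, 53, 59, 61}


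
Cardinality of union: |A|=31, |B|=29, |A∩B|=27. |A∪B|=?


|A ∪ B| = |A| + |B| - |A ∩ B|
= 31 + 29 - 27
= 33

|A ∪ B| = 33


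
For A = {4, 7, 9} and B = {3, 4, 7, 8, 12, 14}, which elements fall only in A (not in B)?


A = {4, 7, 9}
B = {3, 4, 7, 8, 12, 14}
Region: only in A (not in B)
Elements: {9}

Elements only in A (not in B): {9}


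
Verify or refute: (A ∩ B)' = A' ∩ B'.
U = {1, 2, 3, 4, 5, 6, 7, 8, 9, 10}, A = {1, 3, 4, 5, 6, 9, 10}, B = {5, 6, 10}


LHS: A ∩ B = {5, 6, 10}
(A ∩ B)' = U \ (A ∩ B) = {1, 2, 3, 4, 7, 8, 9}
A' = {2, 7, 8}, B' = {1, 2, 3, 4, 7, 8, 9}
Claimed RHS: A' ∩ B' = {2, 7, 8}
Identity is INVALID: LHS = {1, 2, 3, 4, 7, 8, 9} but the RHS claimed here equals {2, 7, 8}. The correct form is (A ∩ B)' = A' ∪ B'.

Identity is invalid: (A ∩ B)' = {1, 2, 3, 4, 7, 8, 9} but A' ∩ B' = {2, 7, 8}. The correct De Morgan law is (A ∩ B)' = A' ∪ B'.


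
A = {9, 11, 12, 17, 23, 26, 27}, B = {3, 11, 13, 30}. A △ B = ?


A △ B = (A \ B) ∪ (B \ A) = elements in exactly one of A or B
A \ B = {9, 12, 17, 23, 26, 27}
B \ A = {3, 13, 30}
A △ B = {3, 9, 12, 13, 17, 23, 26, 27, 30}

A △ B = {3, 9, 12, 13, 17, 23, 26, 27, 30}


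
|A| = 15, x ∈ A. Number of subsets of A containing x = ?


Subsets of A containing x correspond to subsets of A \ {x}, which has 14 elements.
Count = 2^(n-1) = 2^14
= 16384

Number of subsets containing x = 16384


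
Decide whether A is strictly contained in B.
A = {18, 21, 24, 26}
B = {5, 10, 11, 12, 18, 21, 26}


A ⊂ B requires: A ⊆ B AND A ≠ B.
A ⊆ B? No
A ⊄ B, so A is not a proper subset.

No, A is not a proper subset of B


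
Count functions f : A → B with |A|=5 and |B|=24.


Each of |A| = 5 inputs maps to any of |B| = 24 outputs.
# functions = |B|^|A| = 24^5
= 7962624

Number of functions = 7962624


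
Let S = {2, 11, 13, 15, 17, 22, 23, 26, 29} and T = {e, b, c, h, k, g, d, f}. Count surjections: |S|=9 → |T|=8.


n = |S| = 9, k = |T| = 8. Surjections via inclusion-exclusion:
S(n,k) = Σ(-1)^i × C(k,i) × (k-i)^n, i=0 to k
i=0: (-1)^0×C(8,0)×8^9 = 134217728
i=1: (-1)^1×C(8,1)×7^9 = -322828856
i=2: (-1)^2×C(8,2)×6^9 = 282175488
i=3: (-1)^3×C(8,3)×5^9 = -109375000
i=4: (-1)^4×C(8,4)×4^9 = 18350080
i=5: (-1)^5×C(8,5)×3^9 = -1102248
i=6: (-1)^6×C(8,6)×2^9 = 14336
i=7: (-1)^7×C(8,7)×1^9 = -8
i=8: (-1)^8×C(8,8)×0^9 = 0
Total = 1451520

Number of surjections = 1451520
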